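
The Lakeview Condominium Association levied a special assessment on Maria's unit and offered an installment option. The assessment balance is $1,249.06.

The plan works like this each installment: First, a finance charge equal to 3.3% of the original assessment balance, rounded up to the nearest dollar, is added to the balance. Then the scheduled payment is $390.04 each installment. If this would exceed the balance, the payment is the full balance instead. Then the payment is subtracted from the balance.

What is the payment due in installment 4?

$246.94

Installment 1: opening $1,249.06; interest $42.00 → $1,291.06; payment $390.04; balance $901.02
Installment 2: opening $901.02; interest $42.00 → $943.02; payment $390.04; balance $552.98
Installment 3: opening $552.98; interest $42.00 → $594.98; payment $390.04; balance $204.94
Installment 4: opening $204.94; interest $42.00 → $246.94; payment $246.94; balance $0.00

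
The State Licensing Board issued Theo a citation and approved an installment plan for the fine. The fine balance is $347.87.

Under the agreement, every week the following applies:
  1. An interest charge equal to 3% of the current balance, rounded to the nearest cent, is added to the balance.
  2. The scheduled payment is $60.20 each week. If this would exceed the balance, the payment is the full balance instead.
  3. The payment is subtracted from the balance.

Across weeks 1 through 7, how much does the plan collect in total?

Week 1: opening $347.87; interest $10.44 → $358.31; payment $60.20; balance $298.11
Week 2: opening $298.11; interest $8.94 → $307.05; payment $60.20; balance $246.85
Week 3: opening $246.85; interest $7.41 → $254.26; payment $60.20; balance $194.06
Week 4: opening $194.06; interest $5.82 → $199.88; payment $60.20; balance $139.68
Week 5: opening $139.68; interest $4.19 → $143.87; payment $60.20; balance $83.67
Week 6: opening $83.67; interest $2.51 → $86.18; payment $60.20; balance $25.98
Week 7: opening $25.98; interest $0.78 → $26.76; payment $26.76; balance $0.00
Total paid: $387.96

$387.96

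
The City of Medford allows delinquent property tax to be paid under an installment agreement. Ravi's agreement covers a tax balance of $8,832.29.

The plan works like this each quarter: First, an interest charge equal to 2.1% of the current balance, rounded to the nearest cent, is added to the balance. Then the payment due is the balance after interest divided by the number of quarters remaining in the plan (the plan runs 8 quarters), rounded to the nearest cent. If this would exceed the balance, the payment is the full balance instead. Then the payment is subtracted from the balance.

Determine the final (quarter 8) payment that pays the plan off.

Quarter 1: opening $8,832.29; interest $185.48 → $9,017.77; payment $1,127.22; balance $7,890.55
Quarter 2: opening $7,890.55; interest $165.70 → $8,056.25; payment $1,150.89; balance $6,905.36
Quarter 3: opening $6,905.36; interest $145.01 → $7,050.37; payment $1,175.06; balance $5,875.31
Quarter 4: opening $5,875.31; interest $123.38 → $5,998.69; payment $1,199.74; balance $4,798.95
Quarter 5: opening $4,798.95; interest $100.78 → $4,899.73; payment $1,224.93; balance $3,674.80
Quarter 6: opening $3,674.80; interest $77.17 → $3,751.97; payment $1,250.66; balance $2,501.31
Quarter 7: opening $2,501.31; interest $52.53 → $2,553.84; payment $1,276.92; balance $1,276.92
Quarter 8: opening $1,276.92; interest $26.82 → $1,303.74; payment $1,303.74; balance $0.00

$1,303.74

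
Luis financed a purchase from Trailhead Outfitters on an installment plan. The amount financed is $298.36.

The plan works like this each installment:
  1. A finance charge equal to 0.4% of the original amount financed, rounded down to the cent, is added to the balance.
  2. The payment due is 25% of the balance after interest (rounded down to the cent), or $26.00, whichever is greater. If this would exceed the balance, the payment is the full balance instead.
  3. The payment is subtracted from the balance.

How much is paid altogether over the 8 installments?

$307.88

# | Opening | Interest | Payment | End bal
1 | $298.36 | $1.19 | $74.88 | $224.67
2 | $224.67 | $1.19 | $56.46 | $169.40
3 | $169.40 | $1.19 | $42.64 | $127.95
4 | $127.95 | $1.19 | $32.28 | $96.86
5 | $96.86 | $1.19 | $26.00 | $72.05
6 | $72.05 | $1.19 | $26.00 | $47.24
7 | $47.24 | $1.19 | $26.00 | $22.43
8 | $22.43 | $1.19 | $23.62 | $0.00
Total paid: $307.88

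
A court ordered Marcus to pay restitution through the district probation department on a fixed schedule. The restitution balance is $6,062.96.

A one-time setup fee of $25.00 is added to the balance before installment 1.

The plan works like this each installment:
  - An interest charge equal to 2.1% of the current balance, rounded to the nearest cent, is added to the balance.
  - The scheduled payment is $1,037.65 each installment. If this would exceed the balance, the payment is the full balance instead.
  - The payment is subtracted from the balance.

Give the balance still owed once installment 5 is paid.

# | Opening | Interest | Payment | End bal
1 | $6,087.96 | $127.85 | $1,037.65 | $5,178.16
2 | $5,178.16 | $108.74 | $1,037.65 | $4,249.25
3 | $4,249.25 | $89.23 | $1,037.65 | $3,300.83
4 | $3,300.83 | $69.32 | $1,037.65 | $2,332.50
5 | $2,332.50 | $48.98 | $1,037.65 | $1,343.83

$1,343.83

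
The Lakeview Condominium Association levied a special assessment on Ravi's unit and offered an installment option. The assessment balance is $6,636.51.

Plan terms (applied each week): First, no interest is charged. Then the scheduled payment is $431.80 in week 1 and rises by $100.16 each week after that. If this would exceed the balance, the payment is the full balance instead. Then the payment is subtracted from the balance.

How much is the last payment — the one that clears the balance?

Week 1: opening $6,636.51; payment $431.80; balance $6,204.71
Week 2: opening $6,204.71; payment $531.96; balance $5,672.75
Week 3: opening $5,672.75; payment $632.12; balance $5,040.63
Week 4: opening $5,040.63; payment $732.28; balance $4,308.35
Week 5: opening $4,308.35; payment $832.44; balance $3,475.91
Week 6: opening $3,475.91; payment $932.60; balance $2,543.31
Week 7: opening $2,543.31; payment $1,032.76; balance $1,510.55
Week 8: opening $1,510.55; payment $1,132.92; balance $377.63
Week 9: opening $377.63; payment $377.63; balance $0.00

$377.63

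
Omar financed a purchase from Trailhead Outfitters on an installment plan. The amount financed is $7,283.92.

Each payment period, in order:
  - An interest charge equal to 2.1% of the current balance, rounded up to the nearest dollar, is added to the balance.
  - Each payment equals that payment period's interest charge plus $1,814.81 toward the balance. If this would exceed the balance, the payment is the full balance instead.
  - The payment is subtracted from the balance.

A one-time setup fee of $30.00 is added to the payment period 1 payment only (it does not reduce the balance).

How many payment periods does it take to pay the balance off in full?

5

Payment period 1: opening $7,283.92; interest $153.00 → $7,436.92; payment $1,967.81 (+ $30.00 fee); balance $5,469.11
Payment period 2: opening $5,469.11; interest $115.00 → $5,584.11; payment $1,929.81; balance $3,654.30
Payment period 3: opening $3,654.30; interest $77.00 → $3,731.30; payment $1,891.81; balance $1,839.49
Payment period 4: opening $1,839.49; interest $39.00 → $1,878.49; payment $1,853.81; balance $24.68
Payment period 5: opening $24.68; interest $1.00 → $25.68; payment $25.68; balance $0.00
Balance reaches $0.00 in payment period 5.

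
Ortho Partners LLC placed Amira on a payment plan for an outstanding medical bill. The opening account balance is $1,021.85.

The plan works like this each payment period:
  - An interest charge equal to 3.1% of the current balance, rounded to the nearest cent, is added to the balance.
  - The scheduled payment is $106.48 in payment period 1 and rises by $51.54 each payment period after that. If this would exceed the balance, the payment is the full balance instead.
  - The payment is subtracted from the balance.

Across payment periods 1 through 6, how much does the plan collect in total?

$1,142.96

Payment period 1: opening $1,021.85; interest $31.68 → $1,053.53; payment $106.48; balance $947.05
Payment period 2: opening $947.05; interest $29.36 → $976.41; payment $158.02; balance $818.39
Payment period 3: opening $818.39; interest $25.37 → $843.76; payment $209.56; balance $634.20
Payment period 4: opening $634.20; interest $19.66 → $653.86; payment $261.10; balance $392.76
Payment period 5: opening $392.76; interest $12.18 → $404.94; payment $312.64; balance $92.30
Payment period 6: opening $92.30; interest $2.86 → $95.16; payment $95.16; balance $0.00
Total paid: $1,142.96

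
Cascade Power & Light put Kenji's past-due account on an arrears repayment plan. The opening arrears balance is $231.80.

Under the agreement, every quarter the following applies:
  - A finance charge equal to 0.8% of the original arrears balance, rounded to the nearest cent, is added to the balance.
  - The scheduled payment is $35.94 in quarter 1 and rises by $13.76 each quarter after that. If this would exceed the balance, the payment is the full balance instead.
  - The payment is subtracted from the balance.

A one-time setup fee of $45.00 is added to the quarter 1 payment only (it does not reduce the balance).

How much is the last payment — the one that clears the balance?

Quarter 1: opening $231.80; interest $1.85 → $233.65; payment $35.94 (+ $45.00 fee); balance $197.71
Quarter 2: opening $197.71; interest $1.85 → $199.56; payment $49.70; balance $149.86
Quarter 3: opening $149.86; interest $1.85 → $151.71; payment $63.46; balance $88.25
Quarter 4: opening $88.25; interest $1.85 → $90.10; payment $77.22; balance $12.88
Quarter 5: opening $12.88; interest $1.85 → $14.73; payment $14.73; balance $0.00

$14.73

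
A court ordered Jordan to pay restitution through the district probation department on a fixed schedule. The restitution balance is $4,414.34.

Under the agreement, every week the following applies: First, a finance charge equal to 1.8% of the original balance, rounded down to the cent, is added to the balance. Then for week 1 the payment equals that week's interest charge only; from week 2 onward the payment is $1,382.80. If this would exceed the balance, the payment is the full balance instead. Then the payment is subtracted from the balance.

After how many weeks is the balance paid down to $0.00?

# | Opening | Interest | Payment | End bal
1 | $4,414.34 | $79.45 | $79.45 | $4,414.34
2 | $4,414.34 | $79.45 | $1,382.80 | $3,110.99
3 | $3,110.99 | $79.45 | $1,382.80 | $1,807.64
4 | $1,807.64 | $79.45 | $1,382.80 | $504.29
5 | $504.29 | $79.45 | $583.74 | $0.00
Balance reaches $0.00 in week 5.

5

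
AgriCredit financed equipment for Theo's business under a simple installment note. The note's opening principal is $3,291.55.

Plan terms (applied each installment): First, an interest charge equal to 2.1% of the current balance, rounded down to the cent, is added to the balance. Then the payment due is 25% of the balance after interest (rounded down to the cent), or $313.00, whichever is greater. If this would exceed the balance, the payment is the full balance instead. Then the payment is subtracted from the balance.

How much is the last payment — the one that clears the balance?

$250.84

Installment 1: $3,291.55 +$69.12 interest = $3,360.67; pay $840.16 → $2,520.51
Installment 2: $2,520.51 +$52.93 interest = $2,573.44; pay $643.36 → $1,930.08
Installment 3: $1,930.08 +$40.53 interest = $1,970.61; pay $492.65 → $1,477.96
Installment 4: $1,477.96 +$31.03 interest = $1,508.99; pay $377.24 → $1,131.75
Installment 5: $1,131.75 +$23.76 interest = $1,155.51; pay $313.00 → $842.51
Installment 6: $842.51 +$17.69 interest = $860.20; pay $313.00 → $547.20
Installment 7: $547.20 +$11.49 interest = $558.69; pay $313.00 → $245.69
Installment 8: $245.69 +$5.15 interest = $250.84; pay $250.84 → $0.00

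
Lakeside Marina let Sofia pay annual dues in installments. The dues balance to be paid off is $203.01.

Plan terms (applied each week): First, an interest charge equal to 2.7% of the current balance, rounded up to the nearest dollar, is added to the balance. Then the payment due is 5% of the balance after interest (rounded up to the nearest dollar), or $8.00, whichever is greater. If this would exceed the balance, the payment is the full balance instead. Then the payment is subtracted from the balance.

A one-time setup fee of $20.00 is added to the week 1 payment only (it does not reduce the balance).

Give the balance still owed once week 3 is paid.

$189.01

Week 1: opening $203.01; interest $6.00 → $209.01; payment $11.00 (+ $20.00 fee); balance $198.01
Week 2: opening $198.01; interest $6.00 → $204.01; payment $11.00; balance $193.01
Week 3: opening $193.01; interest $6.00 → $199.01; payment $10.00; balance $189.01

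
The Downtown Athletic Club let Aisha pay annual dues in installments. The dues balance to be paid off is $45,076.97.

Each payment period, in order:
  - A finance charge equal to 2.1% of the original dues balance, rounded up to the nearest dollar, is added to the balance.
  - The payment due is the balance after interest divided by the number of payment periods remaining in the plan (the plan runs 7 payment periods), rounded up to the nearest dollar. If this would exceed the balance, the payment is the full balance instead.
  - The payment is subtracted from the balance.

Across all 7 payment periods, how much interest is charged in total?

$6,629.00

Payment period 1: opening $45,076.97; interest $947.00 → $46,023.97; payment $6,575.00; balance $39,448.97
Payment period 2: opening $39,448.97; interest $947.00 → $40,395.97; payment $6,733.00; balance $33,662.97
Payment period 3: opening $33,662.97; interest $947.00 → $34,609.97; payment $6,922.00; balance $27,687.97
Payment period 4: opening $27,687.97; interest $947.00 → $28,634.97; payment $7,159.00; balance $21,475.97
Payment period 5: opening $21,475.97; interest $947.00 → $22,422.97; payment $7,475.00; balance $14,947.97
Payment period 6: opening $14,947.97; interest $947.00 → $15,894.97; payment $7,948.00; balance $7,946.97
Payment period 7: opening $7,946.97; interest $947.00 → $8,893.97; payment $8,893.97; balance $0.00
Total interest: $947.00 + $947.00 + $947.00 + $947.00 + $947.00 + $947.00 + $947.00 = $6,629.00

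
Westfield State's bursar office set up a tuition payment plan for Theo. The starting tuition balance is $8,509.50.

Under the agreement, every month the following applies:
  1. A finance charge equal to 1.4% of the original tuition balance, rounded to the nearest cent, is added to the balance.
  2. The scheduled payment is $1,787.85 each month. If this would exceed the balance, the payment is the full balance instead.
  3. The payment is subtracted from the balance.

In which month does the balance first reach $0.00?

Month 1: $8,509.50 +$119.13 interest = $8,628.63; pay $1,787.85 → $6,840.78
Month 2: $6,840.78 +$119.13 interest = $6,959.91; pay $1,787.85 → $5,172.06
Month 3: $5,172.06 +$119.13 interest = $5,291.19; pay $1,787.85 → $3,503.34
Month 4: $3,503.34 +$119.13 interest = $3,622.47; pay $1,787.85 → $1,834.62
Month 5: $1,834.62 +$119.13 interest = $1,953.75; pay $1,787.85 → $165.90
Month 6: $165.90 +$119.13 interest = $285.03; pay $285.03 → $0.00
Balance reaches $0.00 in month 6.

6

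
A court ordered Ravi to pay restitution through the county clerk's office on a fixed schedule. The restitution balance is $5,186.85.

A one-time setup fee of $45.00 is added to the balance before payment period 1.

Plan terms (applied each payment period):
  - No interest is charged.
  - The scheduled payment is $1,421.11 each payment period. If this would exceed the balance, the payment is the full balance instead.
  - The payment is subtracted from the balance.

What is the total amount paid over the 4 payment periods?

$5,231.85

Payment period 1: opening $5,231.85; payment $1,421.11; balance $3,810.74
Payment period 2: opening $3,810.74; payment $1,421.11; balance $2,389.63
Payment period 3: opening $2,389.63; payment $1,421.11; balance $968.52
Payment period 4: opening $968.52; payment $968.52; balance $0.00
Total paid: $5,231.85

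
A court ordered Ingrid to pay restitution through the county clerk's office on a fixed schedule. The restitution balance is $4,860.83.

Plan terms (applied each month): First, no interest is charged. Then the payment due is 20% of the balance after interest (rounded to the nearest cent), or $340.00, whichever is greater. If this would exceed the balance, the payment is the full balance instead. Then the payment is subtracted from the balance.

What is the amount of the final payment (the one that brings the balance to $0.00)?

$232.79

# | Opening | Payment | End bal
1 | $4,860.83 | $972.17 | $3,888.66
2 | $3,888.66 | $777.73 | $3,110.93
3 | $3,110.93 | $622.19 | $2,488.74
4 | $2,488.74 | $497.75 | $1,990.99
5 | $1,990.99 | $398.20 | $1,592.79
6 | $1,592.79 | $340.00 | $1,252.79
7 | $1,252.79 | $340.00 | $912.79
8 | $912.79 | $340.00 | $572.79
9 | $572.79 | $340.00 | $232.79
10 | $232.79 | $232.79 | $0.00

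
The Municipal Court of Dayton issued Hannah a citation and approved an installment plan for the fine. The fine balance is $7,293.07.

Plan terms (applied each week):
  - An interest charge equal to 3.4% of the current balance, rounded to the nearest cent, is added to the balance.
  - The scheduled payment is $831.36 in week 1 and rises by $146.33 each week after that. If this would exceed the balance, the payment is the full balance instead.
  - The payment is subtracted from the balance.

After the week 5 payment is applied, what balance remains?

$2,656.97

Week 1: opening $7,293.07; interest $247.96 → $7,541.03; payment $831.36; balance $6,709.67
Week 2: opening $6,709.67; interest $228.13 → $6,937.80; payment $977.69; balance $5,960.11
Week 3: opening $5,960.11; interest $202.64 → $6,162.75; payment $1,124.02; balance $5,038.73
Week 4: opening $5,038.73; interest $171.32 → $5,210.05; payment $1,270.35; balance $3,939.70
Week 5: opening $3,939.70; interest $133.95 → $4,073.65; payment $1,416.68; balance $2,656.97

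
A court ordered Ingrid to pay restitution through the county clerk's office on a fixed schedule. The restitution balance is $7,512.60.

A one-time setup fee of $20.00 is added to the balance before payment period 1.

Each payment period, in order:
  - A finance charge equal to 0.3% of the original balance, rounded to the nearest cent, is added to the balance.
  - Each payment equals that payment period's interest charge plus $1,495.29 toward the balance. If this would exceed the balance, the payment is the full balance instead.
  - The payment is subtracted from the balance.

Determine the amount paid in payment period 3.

Payment period 1: $7,532.60 +$22.54 interest = $7,555.14; pay $1,517.83 → $6,037.31
Payment period 2: $6,037.31 +$22.54 interest = $6,059.85; pay $1,517.83 → $4,542.02
Payment period 3: $4,542.02 +$22.54 interest = $4,564.56; pay $1,517.83 → $3,046.73

$1,517.83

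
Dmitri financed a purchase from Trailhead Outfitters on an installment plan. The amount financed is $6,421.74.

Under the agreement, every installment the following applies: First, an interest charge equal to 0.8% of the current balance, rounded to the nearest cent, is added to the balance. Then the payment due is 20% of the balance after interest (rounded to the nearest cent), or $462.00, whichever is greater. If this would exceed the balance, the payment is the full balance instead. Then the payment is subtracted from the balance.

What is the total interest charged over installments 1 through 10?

$226.62

Installment 1: $6,421.74 +$51.37 interest = $6,473.11; pay $1,294.62 → $5,178.49
Installment 2: $5,178.49 +$41.43 interest = $5,219.92; pay $1,043.98 → $4,175.94
Installment 3: $4,175.94 +$33.41 interest = $4,209.35; pay $841.87 → $3,367.48
Installment 4: $3,367.48 +$26.94 interest = $3,394.42; pay $678.88 → $2,715.54
Installment 5: $2,715.54 +$21.72 interest = $2,737.26; pay $547.45 → $2,189.81
Installment 6: $2,189.81 +$17.52 interest = $2,207.33; pay $462.00 → $1,745.33
Installment 7: $1,745.33 +$13.96 interest = $1,759.29; pay $462.00 → $1,297.29
Installment 8: $1,297.29 +$10.38 interest = $1,307.67; pay $462.00 → $845.67
Installment 9: $845.67 +$6.77 interest = $852.44; pay $462.00 → $390.44
Installment 10: $390.44 +$3.12 interest = $393.56; pay $393.56 → $0.00
Total interest: $51.37 + $41.43 + $33.41 + $26.94 + $21.72 + $17.52 + $13.96 + $10.38 + $6.77 + $3.12 = $226.62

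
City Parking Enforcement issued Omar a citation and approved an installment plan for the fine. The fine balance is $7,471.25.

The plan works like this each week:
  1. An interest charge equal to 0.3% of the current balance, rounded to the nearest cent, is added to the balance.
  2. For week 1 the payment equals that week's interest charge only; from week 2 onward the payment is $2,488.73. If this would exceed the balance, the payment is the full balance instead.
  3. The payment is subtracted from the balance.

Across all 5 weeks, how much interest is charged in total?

# | Opening | Interest | Payment | End bal
1 | $7,471.25 | $22.41 | $22.41 | $7,471.25
2 | $7,471.25 | $22.41 | $2,488.73 | $5,004.93
3 | $5,004.93 | $15.01 | $2,488.73 | $2,531.21
4 | $2,531.21 | $7.59 | $2,488.73 | $50.07
5 | $50.07 | $0.15 | $50.22 | $0.00
Total interest: $22.41 + $22.41 + $15.01 + $7.59 + $0.15 = $67.57

$67.57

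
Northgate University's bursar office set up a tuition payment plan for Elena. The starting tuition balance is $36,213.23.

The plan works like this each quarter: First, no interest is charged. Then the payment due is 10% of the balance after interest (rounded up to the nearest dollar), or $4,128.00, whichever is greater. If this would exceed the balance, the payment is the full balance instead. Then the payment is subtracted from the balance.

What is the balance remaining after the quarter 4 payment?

Quarter 1: opening $36,213.23; payment $4,128.00; balance $32,085.23
Quarter 2: opening $32,085.23; payment $4,128.00; balance $27,957.23
Quarter 3: opening $27,957.23; payment $4,128.00; balance $23,829.23
Quarter 4: opening $23,829.23; payment $4,128.00; balance $19,701.23

$19,701.23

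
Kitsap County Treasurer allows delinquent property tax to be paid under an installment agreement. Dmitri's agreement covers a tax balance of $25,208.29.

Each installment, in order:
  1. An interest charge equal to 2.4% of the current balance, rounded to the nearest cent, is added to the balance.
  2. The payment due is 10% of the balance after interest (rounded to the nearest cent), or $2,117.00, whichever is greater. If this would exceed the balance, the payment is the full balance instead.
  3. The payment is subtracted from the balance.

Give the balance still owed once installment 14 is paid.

$0.00

Installment 1: opening $25,208.29; interest $605.00 → $25,813.29; payment $2,581.33; balance $23,231.96
Installment 2: opening $23,231.96; interest $557.57 → $23,789.53; payment $2,378.95; balance $21,410.58
Installment 3: opening $21,410.58; interest $513.85 → $21,924.43; payment $2,192.44; balance $19,731.99
Installment 4: opening $19,731.99; interest $473.57 → $20,205.56; payment $2,117.00; balance $18,088.56
Installment 5: opening $18,088.56; interest $434.13 → $18,522.69; payment $2,117.00; balance $16,405.69
Installment 6: opening $16,405.69; interest $393.74 → $16,799.43; payment $2,117.00; balance $14,682.43
Installment 7: opening $14,682.43; interest $352.38 → $15,034.81; payment $2,117.00; balance $12,917.81
Installment 8: opening $12,917.81; interest $310.03 → $13,227.84; payment $2,117.00; balance $11,110.84
Installment 9: opening $11,110.84; interest $266.66 → $11,377.50; payment $2,117.00; balance $9,260.50
Installment 10: opening $9,260.50; interest $222.25 → $9,482.75; payment $2,117.00; balance $7,365.75
Installment 11: opening $7,365.75; interest $176.78 → $7,542.53; payment $2,117.00; balance $5,425.53
Installment 12: opening $5,425.53; interest $130.21 → $5,555.74; payment $2,117.00; balance $3,438.74
Installment 13: opening $3,438.74; interest $82.53 → $3,521.27; payment $2,117.00; balance $1,404.27
Installment 14: opening $1,404.27; interest $33.70 → $1,437.97; payment $1,437.97; balance $0.00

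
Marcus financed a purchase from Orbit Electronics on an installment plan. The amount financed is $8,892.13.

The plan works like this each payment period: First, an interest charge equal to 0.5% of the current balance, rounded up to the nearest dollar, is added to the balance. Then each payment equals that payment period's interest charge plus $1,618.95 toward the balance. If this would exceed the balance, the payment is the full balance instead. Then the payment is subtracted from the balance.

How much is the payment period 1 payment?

$1,663.95

Payment period 1: opening $8,892.13; interest $45.00 → $8,937.13; payment $1,663.95; balance $7,273.18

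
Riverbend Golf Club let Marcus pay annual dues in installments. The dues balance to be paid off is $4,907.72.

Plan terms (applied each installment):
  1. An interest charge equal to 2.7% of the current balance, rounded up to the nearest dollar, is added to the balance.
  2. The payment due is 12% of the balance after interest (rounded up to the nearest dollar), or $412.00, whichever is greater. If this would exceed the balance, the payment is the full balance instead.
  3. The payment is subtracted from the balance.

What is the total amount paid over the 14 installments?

Installment 1: opening $4,907.72; interest $133.00 → $5,040.72; payment $605.00; balance $4,435.72
Installment 2: opening $4,435.72; interest $120.00 → $4,555.72; payment $547.00; balance $4,008.72
Installment 3: opening $4,008.72; interest $109.00 → $4,117.72; payment $495.00; balance $3,622.72
Installment 4: opening $3,622.72; interest $98.00 → $3,720.72; payment $447.00; balance $3,273.72
Installment 5: opening $3,273.72; interest $89.00 → $3,362.72; payment $412.00; balance $2,950.72
Installment 6: opening $2,950.72; interest $80.00 → $3,030.72; payment $412.00; balance $2,618.72
Installment 7: opening $2,618.72; interest $71.00 → $2,689.72; payment $412.00; balance $2,277.72
Installment 8: opening $2,277.72; interest $62.00 → $2,339.72; payment $412.00; balance $1,927.72
Installment 9: opening $1,927.72; interest $53.00 → $1,980.72; payment $412.00; balance $1,568.72
Installment 10: opening $1,568.72; interest $43.00 → $1,611.72; payment $412.00; balance $1,199.72
Installment 11: opening $1,199.72; interest $33.00 → $1,232.72; payment $412.00; balance $820.72
Installment 12: opening $820.72; interest $23.00 → $843.72; payment $412.00; balance $431.72
Installment 13: opening $431.72; interest $12.00 → $443.72; payment $412.00; balance $31.72
Installment 14: opening $31.72; interest $1.00 → $32.72; payment $32.72; balance $0.00
Total paid: $5,834.72

$5,834.72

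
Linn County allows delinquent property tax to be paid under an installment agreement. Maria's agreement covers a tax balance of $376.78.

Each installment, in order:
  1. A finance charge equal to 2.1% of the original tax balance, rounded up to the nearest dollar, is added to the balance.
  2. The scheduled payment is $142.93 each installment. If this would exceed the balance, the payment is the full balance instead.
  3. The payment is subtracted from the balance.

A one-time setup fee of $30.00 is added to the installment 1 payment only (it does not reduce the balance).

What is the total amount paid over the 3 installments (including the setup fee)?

$430.78

Installment 1: $376.78 +$8.00 interest = $384.78; pay $142.93 (+ $30.00 fee) → $241.85
Installment 2: $241.85 +$8.00 interest = $249.85; pay $142.93 → $106.92
Installment 3: $106.92 +$8.00 interest = $114.92; pay $114.92 → $0.00
Total paid: $430.78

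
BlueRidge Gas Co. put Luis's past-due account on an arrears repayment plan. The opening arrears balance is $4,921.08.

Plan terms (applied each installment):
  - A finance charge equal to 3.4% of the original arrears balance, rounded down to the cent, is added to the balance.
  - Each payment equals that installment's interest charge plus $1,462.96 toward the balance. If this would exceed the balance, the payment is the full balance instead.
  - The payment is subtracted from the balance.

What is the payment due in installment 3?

Installment 1: $4,921.08 +$167.31 interest = $5,088.39; pay $1,630.27 → $3,458.12
Installment 2: $3,458.12 +$167.31 interest = $3,625.43; pay $1,630.27 → $1,995.16
Installment 3: $1,995.16 +$167.31 interest = $2,162.47; pay $1,630.27 → $532.20

$1,630.27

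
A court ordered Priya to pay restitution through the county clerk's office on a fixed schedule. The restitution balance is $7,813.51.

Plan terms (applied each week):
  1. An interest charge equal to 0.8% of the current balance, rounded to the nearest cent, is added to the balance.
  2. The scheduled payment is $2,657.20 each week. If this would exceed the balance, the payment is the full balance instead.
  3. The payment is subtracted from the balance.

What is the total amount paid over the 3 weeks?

# | Opening | Interest | Payment | End bal
1 | $7,813.51 | $62.51 | $2,657.20 | $5,218.82
2 | $5,218.82 | $41.75 | $2,657.20 | $2,603.37
3 | $2,603.37 | $20.83 | $2,624.20 | $0.00
Total paid: $7,938.60

$7,938.60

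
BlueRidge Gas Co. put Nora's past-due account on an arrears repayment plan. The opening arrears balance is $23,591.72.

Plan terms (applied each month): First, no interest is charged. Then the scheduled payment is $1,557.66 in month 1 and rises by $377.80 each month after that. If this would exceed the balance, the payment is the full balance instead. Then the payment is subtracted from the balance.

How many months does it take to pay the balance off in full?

9

Month 1: $23,591.72 − $1,557.66 → $22,034.06
Month 2: $22,034.06 − $1,935.46 → $20,098.60
Month 3: $20,098.60 − $2,313.26 → $17,785.34
Month 4: $17,785.34 − $2,691.06 → $15,094.28
Month 5: $15,094.28 − $3,068.86 → $12,025.42
Month 6: $12,025.42 − $3,446.66 → $8,578.76
Month 7: $8,578.76 − $3,824.46 → $4,754.30
Month 8: $4,754.30 − $4,202.26 → $552.04
Month 9: $552.04 − $552.04 → $0.00
Balance reaches $0.00 in month 9.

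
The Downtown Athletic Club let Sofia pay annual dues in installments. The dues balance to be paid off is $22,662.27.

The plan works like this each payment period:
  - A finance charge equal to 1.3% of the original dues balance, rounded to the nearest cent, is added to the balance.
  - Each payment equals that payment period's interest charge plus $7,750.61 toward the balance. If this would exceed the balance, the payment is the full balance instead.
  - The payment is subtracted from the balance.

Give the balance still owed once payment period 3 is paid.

# | Opening | Interest | Payment | End bal
1 | $22,662.27 | $294.61 | $8,045.22 | $14,911.66
2 | $14,911.66 | $294.61 | $8,045.22 | $7,161.05
3 | $7,161.05 | $294.61 | $7,455.66 | $0.00

$0.00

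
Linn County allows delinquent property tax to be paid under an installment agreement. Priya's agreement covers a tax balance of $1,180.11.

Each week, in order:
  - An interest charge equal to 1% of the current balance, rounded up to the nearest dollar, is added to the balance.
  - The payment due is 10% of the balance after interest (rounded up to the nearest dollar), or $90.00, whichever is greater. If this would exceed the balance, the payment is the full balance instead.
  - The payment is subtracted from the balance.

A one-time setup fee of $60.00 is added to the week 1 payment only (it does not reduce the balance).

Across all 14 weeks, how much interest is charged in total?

$91.00

Week 1: $1,180.11 +$12.00 interest = $1,192.11; pay $120.00 (+ $60.00 fee) → $1,072.11
Week 2: $1,072.11 +$11.00 interest = $1,083.11; pay $109.00 → $974.11
Week 3: $974.11 +$10.00 interest = $984.11; pay $99.00 → $885.11
Week 4: $885.11 +$9.00 interest = $894.11; pay $90.00 → $804.11
Week 5: $804.11 +$9.00 interest = $813.11; pay $90.00 → $723.11
Week 6: $723.11 +$8.00 interest = $731.11; pay $90.00 → $641.11
Week 7: $641.11 +$7.00 interest = $648.11; pay $90.00 → $558.11
Week 8: $558.11 +$6.00 interest = $564.11; pay $90.00 → $474.11
Week 9: $474.11 +$5.00 interest = $479.11; pay $90.00 → $389.11
Week 10: $389.11 +$4.00 interest = $393.11; pay $90.00 → $303.11
Week 11: $303.11 +$4.00 interest = $307.11; pay $90.00 → $217.11
Week 12: $217.11 +$3.00 interest = $220.11; pay $90.00 → $130.11
Week 13: $130.11 +$2.00 interest = $132.11; pay $90.00 → $42.11
Week 14: $42.11 +$1.00 interest = $43.11; pay $43.11 → $0.00
Total interest: $12.00 + $11.00 + $10.00 + $9.00 + $9.00 + $8.00 + $7.00 + $6.00 + $5.00 + $4.00 + $4.00 + $3.00 + $2.00 + $1.00 = $91.00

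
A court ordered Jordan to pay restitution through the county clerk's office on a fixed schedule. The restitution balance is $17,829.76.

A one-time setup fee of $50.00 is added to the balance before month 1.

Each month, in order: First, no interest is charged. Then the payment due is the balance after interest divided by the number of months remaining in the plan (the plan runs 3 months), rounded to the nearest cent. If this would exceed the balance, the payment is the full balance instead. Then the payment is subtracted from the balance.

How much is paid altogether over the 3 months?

# | Opening | Payment | End bal
1 | $17,879.76 | $5,959.92 | $11,919.84
2 | $11,919.84 | $5,959.92 | $5,959.92
3 | $5,959.92 | $5,959.92 | $0.00
Total paid: $17,879.76

$17,879.76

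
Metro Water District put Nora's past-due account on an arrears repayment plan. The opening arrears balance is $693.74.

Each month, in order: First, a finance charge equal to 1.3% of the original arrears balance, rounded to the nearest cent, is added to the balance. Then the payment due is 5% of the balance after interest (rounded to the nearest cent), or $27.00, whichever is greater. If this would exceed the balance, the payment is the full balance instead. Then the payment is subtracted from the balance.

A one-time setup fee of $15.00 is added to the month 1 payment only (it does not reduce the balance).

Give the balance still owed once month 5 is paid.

Month 1: opening $693.74; interest $9.02 → $702.76; payment $35.14 (+ $15.00 fee); balance $667.62
Month 2: opening $667.62; interest $9.02 → $676.64; payment $33.83; balance $642.81
Month 3: opening $642.81; interest $9.02 → $651.83; payment $32.59; balance $619.24
Month 4: opening $619.24; interest $9.02 → $628.26; payment $31.41; balance $596.85
Month 5: opening $596.85; interest $9.02 → $605.87; payment $30.29; balance $575.58

$575.58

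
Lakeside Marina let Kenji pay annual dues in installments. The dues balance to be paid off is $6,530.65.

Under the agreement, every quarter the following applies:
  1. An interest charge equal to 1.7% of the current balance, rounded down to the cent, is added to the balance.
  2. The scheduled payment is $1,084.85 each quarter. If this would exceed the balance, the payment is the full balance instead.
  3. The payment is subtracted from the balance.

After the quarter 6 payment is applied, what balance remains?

Quarter 1: $6,530.65 +$111.02 interest = $6,641.67; pay $1,084.85 → $5,556.82
Quarter 2: $5,556.82 +$94.46 interest = $5,651.28; pay $1,084.85 → $4,566.43
Quarter 3: $4,566.43 +$77.62 interest = $4,644.05; pay $1,084.85 → $3,559.20
Quarter 4: $3,559.20 +$60.50 interest = $3,619.70; pay $1,084.85 → $2,534.85
Quarter 5: $2,534.85 +$43.09 interest = $2,577.94; pay $1,084.85 → $1,493.09
Quarter 6: $1,493.09 +$25.38 interest = $1,518.47; pay $1,084.85 → $433.62

$433.62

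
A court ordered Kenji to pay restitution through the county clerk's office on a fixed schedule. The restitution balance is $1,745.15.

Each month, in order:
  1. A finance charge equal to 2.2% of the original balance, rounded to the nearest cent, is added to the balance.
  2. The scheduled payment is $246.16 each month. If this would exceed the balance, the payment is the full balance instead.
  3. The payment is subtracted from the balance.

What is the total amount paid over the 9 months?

$2,090.66

Month 1: opening $1,745.15; interest $38.39 → $1,783.54; payment $246.16; balance $1,537.38
Month 2: opening $1,537.38; interest $38.39 → $1,575.77; payment $246.16; balance $1,329.61
Month 3: opening $1,329.61; interest $38.39 → $1,368.00; payment $246.16; balance $1,121.84
Month 4: opening $1,121.84; interest $38.39 → $1,160.23; payment $246.16; balance $914.07
Month 5: opening $914.07; interest $38.39 → $952.46; payment $246.16; balance $706.30
Month 6: opening $706.30; interest $38.39 → $744.69; payment $246.16; balance $498.53
Month 7: opening $498.53; interest $38.39 → $536.92; payment $246.16; balance $290.76
Month 8: opening $290.76; interest $38.39 → $329.15; payment $246.16; balance $82.99
Month 9: opening $82.99; interest $38.39 → $121.38; payment $121.38; balance $0.00
Total paid: $2,090.66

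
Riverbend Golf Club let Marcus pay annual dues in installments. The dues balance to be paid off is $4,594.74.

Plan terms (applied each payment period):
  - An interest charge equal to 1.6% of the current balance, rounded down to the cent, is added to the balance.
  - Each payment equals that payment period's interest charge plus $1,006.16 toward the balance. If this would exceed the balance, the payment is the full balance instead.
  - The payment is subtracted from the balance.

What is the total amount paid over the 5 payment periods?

Payment period 1: opening $4,594.74; interest $73.51 → $4,668.25; payment $1,079.67; balance $3,588.58
Payment period 2: opening $3,588.58; interest $57.41 → $3,645.99; payment $1,063.57; balance $2,582.42
Payment period 3: opening $2,582.42; interest $41.31 → $2,623.73; payment $1,047.47; balance $1,576.26
Payment period 4: opening $1,576.26; interest $25.22 → $1,601.48; payment $1,031.38; balance $570.10
Payment period 5: opening $570.10; interest $9.12 → $579.22; payment $579.22; balance $0.00
Total paid: $4,801.31

$4,801.31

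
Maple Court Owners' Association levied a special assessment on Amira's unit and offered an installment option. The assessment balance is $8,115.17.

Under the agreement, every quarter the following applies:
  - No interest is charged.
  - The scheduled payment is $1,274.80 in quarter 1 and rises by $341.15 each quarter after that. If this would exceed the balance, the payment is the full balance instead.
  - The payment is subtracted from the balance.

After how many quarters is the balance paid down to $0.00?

5

# | Opening | Payment | End bal
1 | $8,115.17 | $1,274.80 | $6,840.37
2 | $6,840.37 | $1,615.95 | $5,224.42
3 | $5,224.42 | $1,957.10 | $3,267.32
4 | $3,267.32 | $2,298.25 | $969.07
5 | $969.07 | $969.07 | $0.00
Balance reaches $0.00 in quarter 5.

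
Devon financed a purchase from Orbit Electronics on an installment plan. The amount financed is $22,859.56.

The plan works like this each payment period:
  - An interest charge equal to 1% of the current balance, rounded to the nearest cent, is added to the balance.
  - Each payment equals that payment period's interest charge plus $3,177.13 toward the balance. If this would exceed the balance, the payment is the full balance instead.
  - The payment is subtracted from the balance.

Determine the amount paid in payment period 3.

Payment period 1: opening $22,859.56; interest $228.60 → $23,088.16; payment $3,405.73; balance $19,682.43
Payment period 2: opening $19,682.43; interest $196.82 → $19,879.25; payment $3,373.95; balance $16,505.30
Payment period 3: opening $16,505.30; interest $165.05 → $16,670.35; payment $3,342.18; balance $13,328.17

$3,342.18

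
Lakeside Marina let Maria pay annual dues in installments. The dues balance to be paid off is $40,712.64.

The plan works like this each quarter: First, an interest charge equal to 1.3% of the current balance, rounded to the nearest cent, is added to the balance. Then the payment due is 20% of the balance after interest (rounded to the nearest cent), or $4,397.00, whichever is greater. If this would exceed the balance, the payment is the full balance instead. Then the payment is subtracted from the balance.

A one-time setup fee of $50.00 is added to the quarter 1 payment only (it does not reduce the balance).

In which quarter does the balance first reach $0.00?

Quarter 1: opening $40,712.64; interest $529.26 → $41,241.90; payment $8,248.38 (+ $50.00 fee); balance $32,993.52
Quarter 2: opening $32,993.52; interest $428.92 → $33,422.44; payment $6,684.49; balance $26,737.95
Quarter 3: opening $26,737.95; interest $347.59 → $27,085.54; payment $5,417.11; balance $21,668.43
Quarter 4: opening $21,668.43; interest $281.69 → $21,950.12; payment $4,397.00; balance $17,553.12
Quarter 5: opening $17,553.12; interest $228.19 → $17,781.31; payment $4,397.00; balance $13,384.31
Quarter 6: opening $13,384.31; interest $174.00 → $13,558.31; payment $4,397.00; balance $9,161.31
Quarter 7: opening $9,161.31; interest $119.10 → $9,280.41; payment $4,397.00; balance $4,883.41
Quarter 8: opening $4,883.41; interest $63.48 → $4,946.89; payment $4,397.00; balance $549.89
Quarter 9: opening $549.89; interest $7.15 → $557.04; payment $557.04; balance $0.00
Balance reaches $0.00 in quarter 9.

9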